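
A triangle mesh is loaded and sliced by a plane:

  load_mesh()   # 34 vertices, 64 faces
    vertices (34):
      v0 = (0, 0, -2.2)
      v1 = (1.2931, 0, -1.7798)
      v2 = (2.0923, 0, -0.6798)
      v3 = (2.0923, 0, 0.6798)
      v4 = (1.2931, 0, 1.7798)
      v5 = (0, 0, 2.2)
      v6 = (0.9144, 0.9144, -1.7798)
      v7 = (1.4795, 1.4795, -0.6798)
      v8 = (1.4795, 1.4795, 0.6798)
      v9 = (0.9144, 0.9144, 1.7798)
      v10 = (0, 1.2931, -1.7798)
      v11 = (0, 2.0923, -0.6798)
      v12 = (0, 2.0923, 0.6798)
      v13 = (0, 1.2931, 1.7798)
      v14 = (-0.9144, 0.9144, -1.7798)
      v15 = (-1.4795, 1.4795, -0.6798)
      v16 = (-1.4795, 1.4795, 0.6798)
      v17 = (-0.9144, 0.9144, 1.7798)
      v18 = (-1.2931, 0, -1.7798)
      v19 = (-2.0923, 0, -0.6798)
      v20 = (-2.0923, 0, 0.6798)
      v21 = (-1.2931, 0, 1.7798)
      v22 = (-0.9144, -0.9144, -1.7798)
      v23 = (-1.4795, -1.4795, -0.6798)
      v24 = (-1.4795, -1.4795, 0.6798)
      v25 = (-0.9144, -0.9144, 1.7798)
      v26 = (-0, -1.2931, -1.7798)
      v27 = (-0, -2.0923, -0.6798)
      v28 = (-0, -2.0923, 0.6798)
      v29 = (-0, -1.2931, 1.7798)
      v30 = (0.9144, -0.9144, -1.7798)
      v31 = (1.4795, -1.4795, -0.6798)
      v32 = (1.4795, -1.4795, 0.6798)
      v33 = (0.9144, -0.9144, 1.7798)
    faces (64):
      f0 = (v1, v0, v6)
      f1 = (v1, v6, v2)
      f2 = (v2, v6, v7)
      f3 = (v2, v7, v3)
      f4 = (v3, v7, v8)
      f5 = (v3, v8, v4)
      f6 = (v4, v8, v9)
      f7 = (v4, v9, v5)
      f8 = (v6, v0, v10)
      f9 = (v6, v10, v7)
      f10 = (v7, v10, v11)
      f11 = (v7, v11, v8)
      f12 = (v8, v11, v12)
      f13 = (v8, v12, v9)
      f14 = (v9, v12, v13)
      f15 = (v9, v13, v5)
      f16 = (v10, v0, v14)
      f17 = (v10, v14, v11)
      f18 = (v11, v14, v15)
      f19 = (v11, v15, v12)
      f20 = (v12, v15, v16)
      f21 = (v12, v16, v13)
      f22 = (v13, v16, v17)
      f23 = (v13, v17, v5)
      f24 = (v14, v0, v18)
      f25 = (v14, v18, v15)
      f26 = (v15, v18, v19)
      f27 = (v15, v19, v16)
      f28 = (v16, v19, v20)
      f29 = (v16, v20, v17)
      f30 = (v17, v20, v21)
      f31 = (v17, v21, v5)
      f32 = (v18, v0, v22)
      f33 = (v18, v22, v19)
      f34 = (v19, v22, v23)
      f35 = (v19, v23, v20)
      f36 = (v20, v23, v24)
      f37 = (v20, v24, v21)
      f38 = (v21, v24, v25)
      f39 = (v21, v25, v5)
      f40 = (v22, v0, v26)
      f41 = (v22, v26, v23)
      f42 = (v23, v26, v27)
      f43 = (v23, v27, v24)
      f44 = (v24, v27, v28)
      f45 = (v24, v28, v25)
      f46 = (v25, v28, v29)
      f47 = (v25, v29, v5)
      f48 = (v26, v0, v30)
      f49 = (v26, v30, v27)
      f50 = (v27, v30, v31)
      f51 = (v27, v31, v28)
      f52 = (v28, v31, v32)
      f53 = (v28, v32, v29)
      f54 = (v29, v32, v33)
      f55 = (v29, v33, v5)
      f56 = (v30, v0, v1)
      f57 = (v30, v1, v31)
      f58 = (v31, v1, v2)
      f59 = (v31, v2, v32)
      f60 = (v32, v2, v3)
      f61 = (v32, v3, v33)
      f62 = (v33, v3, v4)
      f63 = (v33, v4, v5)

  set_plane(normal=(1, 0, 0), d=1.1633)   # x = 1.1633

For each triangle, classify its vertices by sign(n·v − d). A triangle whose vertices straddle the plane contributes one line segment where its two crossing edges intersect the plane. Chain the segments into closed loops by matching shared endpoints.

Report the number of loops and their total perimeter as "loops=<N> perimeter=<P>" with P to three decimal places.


Straddling triangles (20 of 64):
  (v1,v0,v6) [+--] → (1.1633, 0, -1.82198)–(1.1633, 0.313412, -1.7798)  len=0.3162
  (v1,v6,v2) [+-+] → (1.1633, 0.313412, -1.7798)–(1.1633, 0.72118, -1.54736)  len=0.4694
  (v2,v6,v7) [+-+] → (1.1633, 0.72118, -1.54736)–(1.1633, 1.1633, -1.2953)  len=0.5089
  (v4,v8,v9) [++-] → (1.1633, 1.1633, 1.2953)–(1.1633, 0.313412, 1.7798)  len=0.9783
  (v4,v9,v5) [+--] → (1.1633, 0.313412, 1.7798)–(1.1633, 0, 1.82198)  len=0.3162
  (v6,v10,v7) [--+] → (1.1633, 1.43966, -0.914893)–(1.1633, 1.1633, -1.2953)  len=0.4702
  (v7,v10,v11) [+--] → (1.1633, 1.43966, -0.914893)–(1.1633, 1.61047, -0.6798)  len=0.2906
  (v7,v11,v8) [+-+] → (1.1633, 1.61047, -0.6798)–(1.1633, 1.61047, 0.389225)  len=1.0690
  (v8,v11,v12) [+--] → (1.1633, 1.61047, 0.389225)–(1.1633, 1.61047, 0.6798)  len=0.2906
  (v8,v12,v9) [+--] → (1.1633, 1.61047, 0.6798)–(1.1633, 1.1633, 1.2953)  len=0.7608
  (v27,v30,v31) [--+] → (1.1633, -1.1633, -1.2953)–(1.1633, -1.61047, -0.6798)  len=0.7608
  (v27,v31,v28) [-+-] → (1.1633, -1.61047, -0.6798)–(1.1633, -1.61047, -0.389225)  len=0.2906
  (v28,v31,v32) [-++] → (1.1633, -1.61047, -0.389225)–(1.1633, -1.61047, 0.6798)  len=1.0690
  (v28,v32,v29) [-+-] → (1.1633, -1.61047, 0.6798)–(1.1633, -1.43966, 0.914893)  len=0.2906
  (v29,v32,v33) [-+-] → (1.1633, -1.43966, 0.914893)–(1.1633, -1.1633, 1.2953)  len=0.4702
  (v30,v0,v1) [--+] → (1.1633, 0, -1.82198)–(1.1633, -0.313412, -1.7798)  len=0.3162
  (v30,v1,v31) [-++] → (1.1633, -0.313412, -1.7798)–(1.1633, -1.1633, -1.2953)  len=0.9783
  (v32,v3,v33) [++-] → (1.1633, -0.72118, 1.54736)–(1.1633, -1.1633, 1.2953)  len=0.5089
  (v33,v3,v4) [-++] → (1.1633, -0.72118, 1.54736)–(1.1633, -0.313412, 1.7798)  len=0.4694
  (v33,v4,v5) [-+-] → (1.1633, -0.313412, 1.7798)–(1.1633, 0, 1.82198)  len=0.3162

Chained into 1 loop(s):
  loop 1: 20 segments, perimeter = 10.9405
Total perimeter = 10.940

loops=1 perimeter=10.940


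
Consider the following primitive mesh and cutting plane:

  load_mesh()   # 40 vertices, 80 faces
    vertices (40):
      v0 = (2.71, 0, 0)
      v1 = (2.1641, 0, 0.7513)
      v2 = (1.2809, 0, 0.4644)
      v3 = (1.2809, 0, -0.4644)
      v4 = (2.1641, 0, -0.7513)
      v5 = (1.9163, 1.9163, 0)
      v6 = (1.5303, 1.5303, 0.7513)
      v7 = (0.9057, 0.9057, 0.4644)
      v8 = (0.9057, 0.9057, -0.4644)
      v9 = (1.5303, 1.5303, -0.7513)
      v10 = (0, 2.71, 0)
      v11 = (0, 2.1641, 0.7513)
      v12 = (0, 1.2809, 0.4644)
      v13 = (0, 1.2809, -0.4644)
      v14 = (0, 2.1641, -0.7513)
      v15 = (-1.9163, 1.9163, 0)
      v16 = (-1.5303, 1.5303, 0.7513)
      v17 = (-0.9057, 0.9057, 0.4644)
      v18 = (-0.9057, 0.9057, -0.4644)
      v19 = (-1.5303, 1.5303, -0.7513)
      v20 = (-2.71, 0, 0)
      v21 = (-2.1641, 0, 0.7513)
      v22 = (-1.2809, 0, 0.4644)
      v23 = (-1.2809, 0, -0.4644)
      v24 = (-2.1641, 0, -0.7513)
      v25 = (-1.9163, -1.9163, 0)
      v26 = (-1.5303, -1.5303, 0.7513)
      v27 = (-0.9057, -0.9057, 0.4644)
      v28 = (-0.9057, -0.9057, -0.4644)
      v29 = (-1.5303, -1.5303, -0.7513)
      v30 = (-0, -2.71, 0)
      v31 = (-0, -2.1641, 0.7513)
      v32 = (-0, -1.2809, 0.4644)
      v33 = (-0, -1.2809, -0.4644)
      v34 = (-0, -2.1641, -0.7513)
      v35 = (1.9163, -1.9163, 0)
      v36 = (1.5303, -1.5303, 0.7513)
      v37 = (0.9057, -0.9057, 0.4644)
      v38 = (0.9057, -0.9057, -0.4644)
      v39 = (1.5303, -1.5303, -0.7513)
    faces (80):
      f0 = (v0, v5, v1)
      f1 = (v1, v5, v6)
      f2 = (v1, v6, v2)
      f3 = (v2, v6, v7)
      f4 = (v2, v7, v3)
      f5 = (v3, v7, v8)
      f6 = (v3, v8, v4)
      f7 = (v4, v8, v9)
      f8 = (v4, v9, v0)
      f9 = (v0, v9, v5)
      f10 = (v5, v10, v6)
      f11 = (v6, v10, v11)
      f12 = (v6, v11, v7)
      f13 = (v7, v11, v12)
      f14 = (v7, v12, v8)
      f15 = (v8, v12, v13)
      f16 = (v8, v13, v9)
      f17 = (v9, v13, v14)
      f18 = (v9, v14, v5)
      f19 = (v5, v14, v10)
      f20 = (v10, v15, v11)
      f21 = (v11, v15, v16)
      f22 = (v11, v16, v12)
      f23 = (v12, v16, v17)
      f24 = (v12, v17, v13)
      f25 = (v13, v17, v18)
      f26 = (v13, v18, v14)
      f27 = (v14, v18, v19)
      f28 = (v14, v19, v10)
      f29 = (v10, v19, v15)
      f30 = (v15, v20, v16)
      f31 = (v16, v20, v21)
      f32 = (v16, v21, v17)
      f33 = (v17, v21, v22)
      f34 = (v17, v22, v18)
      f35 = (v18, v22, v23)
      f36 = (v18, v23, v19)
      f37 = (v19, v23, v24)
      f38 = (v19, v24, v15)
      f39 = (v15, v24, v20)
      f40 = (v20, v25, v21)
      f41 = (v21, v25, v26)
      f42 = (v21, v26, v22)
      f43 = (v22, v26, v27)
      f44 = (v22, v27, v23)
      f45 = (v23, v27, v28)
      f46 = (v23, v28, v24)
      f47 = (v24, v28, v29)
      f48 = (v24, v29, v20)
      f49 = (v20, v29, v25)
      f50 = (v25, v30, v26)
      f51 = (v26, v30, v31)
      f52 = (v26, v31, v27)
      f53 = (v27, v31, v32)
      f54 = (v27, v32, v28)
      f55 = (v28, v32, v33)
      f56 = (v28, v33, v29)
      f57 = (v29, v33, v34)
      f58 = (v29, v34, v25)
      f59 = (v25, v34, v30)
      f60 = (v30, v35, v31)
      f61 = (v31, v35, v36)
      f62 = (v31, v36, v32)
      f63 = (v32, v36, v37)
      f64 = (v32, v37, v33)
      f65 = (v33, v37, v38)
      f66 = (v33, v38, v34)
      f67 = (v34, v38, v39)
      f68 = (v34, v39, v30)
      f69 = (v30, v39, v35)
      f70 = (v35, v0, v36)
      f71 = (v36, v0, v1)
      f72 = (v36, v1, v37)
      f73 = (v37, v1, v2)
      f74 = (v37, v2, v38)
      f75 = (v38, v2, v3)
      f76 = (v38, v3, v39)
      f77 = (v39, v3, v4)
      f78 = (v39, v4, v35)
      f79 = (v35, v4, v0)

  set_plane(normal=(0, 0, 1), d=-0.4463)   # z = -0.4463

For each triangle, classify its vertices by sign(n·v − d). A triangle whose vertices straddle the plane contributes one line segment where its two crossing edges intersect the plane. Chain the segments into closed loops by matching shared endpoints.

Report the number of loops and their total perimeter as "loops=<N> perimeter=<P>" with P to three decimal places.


loops=2 perimeter=22.451

Straddling triangles (32 of 80):
  (v2,v7,v3) [++-] → (1.27359, 0.0176498, -0.4463)–(1.2809, 0, -0.4463)  len=0.0191
  (v3,v7,v8) [-+-] → (1.27359, 0.0176498, -0.4463)–(0.9057, 0.9057, -0.4463)  len=0.9612
  (v4,v9,v0) [--+] → (2.00921, 0.909055, -0.4463)–(2.38572, 0, -0.4463)  len=0.9839
  (v0,v9,v5) [+-+] → (2.00921, 0.909055, -0.4463)–(1.687, 1.687, -0.4463)  len=0.8420
  (v7,v12,v8) [++-] → (0.88805, 0.913012, -0.4463)–(0.9057, 0.9057, -0.4463)  len=0.0191
  (v8,v12,v13) [-+-] → (0.88805, 0.913012, -0.4463)–(0, 1.2809, -0.4463)  len=0.9612
  (v9,v14,v5) [--+] → (0.777947, 2.0635, -0.4463)–(1.687, 1.687, -0.4463)  len=0.9839
  (v5,v14,v10) [+-+] → (0.777947, 2.0635, -0.4463)–(0, 2.38572, -0.4463)  len=0.8420
  (v12,v17,v13) [++-] → (-0.0176498, 1.27359, -0.4463)–(0, 1.2809, -0.4463)  len=0.0191
  (v13,v17,v18) [-+-] → (-0.0176498, 1.27359, -0.4463)–(-0.9057, 0.9057, -0.4463)  len=0.9612
  (v14,v19,v10) [--+] → (-0.909055, 2.00921, -0.4463)–(0, 2.38572, -0.4463)  len=0.9839
  (v10,v19,v15) [+-+] → (-0.909055, 2.00921, -0.4463)–(-1.687, 1.687, -0.4463)  len=0.8420
  (v17,v22,v18) [++-] → (-0.913012, 0.88805, -0.4463)–(-0.9057, 0.9057, -0.4463)  len=0.0191
  (v18,v22,v23) [-+-] → (-0.913012, 0.88805, -0.4463)–(-1.2809, 0, -0.4463)  len=0.9612
  (v19,v24,v15) [--+] → (-2.0635, 0.777947, -0.4463)–(-1.687, 1.687, -0.4463)  len=0.9839
  (v15,v24,v20) [+-+] → (-2.0635, 0.777947, -0.4463)–(-2.38572, 0, -0.4463)  len=0.8420
  (v22,v27,v23) [++-] → (-1.27359, -0.0176498, -0.4463)–(-1.2809, 0, -0.4463)  len=0.0191
  (v23,v27,v28) [-+-] → (-1.27359, -0.0176498, -0.4463)–(-0.9057, -0.9057, -0.4463)  len=0.9612
  (v24,v29,v20) [--+] → (-2.00921, -0.909055, -0.4463)–(-2.38572, 0, -0.4463)  len=0.9839
  (v20,v29,v25) [+-+] → (-2.00921, -0.909055, -0.4463)–(-1.687, -1.687, -0.4463)  len=0.8420
  (v27,v32,v28) [++-] → (-0.88805, -0.913012, -0.4463)–(-0.9057, -0.9057, -0.4463)  len=0.0191
  (v28,v32,v33) [-+-] → (-0.88805, -0.913012, -0.4463)–(0, -1.2809, -0.4463)  len=0.9612
  (v29,v34,v25) [--+] → (-0.777947, -2.0635, -0.4463)–(-1.687, -1.687, -0.4463)  len=0.9839
  (v25,v34,v30) [+-+] → (-0.777947, -2.0635, -0.4463)–(0, -2.38572, -0.4463)  len=0.8420
  (v32,v37,v33) [++-] → (0.0176498, -1.27359, -0.4463)–(0, -1.2809, -0.4463)  len=0.0191
  (v33,v37,v38) [-+-] → (0.0176498, -1.27359, -0.4463)–(0.9057, -0.9057, -0.4463)  len=0.9612
  (v34,v39,v30) [--+] → (0.909055, -2.00921, -0.4463)–(0, -2.38572, -0.4463)  len=0.9839
  (v30,v39,v35) [+-+] → (0.909055, -2.00921, -0.4463)–(1.687, -1.687, -0.4463)  len=0.8420
  (v37,v2,v38) [++-] → (0.913012, -0.88805, -0.4463)–(0.9057, -0.9057, -0.4463)  len=0.0191
  (v38,v2,v3) [-+-] → (0.913012, -0.88805, -0.4463)–(1.2809, 0, -0.4463)  len=0.9612
  (v39,v4,v35) [--+] → (2.0635, -0.777947, -0.4463)–(1.687, -1.687, -0.4463)  len=0.9839
  (v35,v4,v0) [+-+] → (2.0635, -0.777947, -0.4463)–(2.38572, 0, -0.4463)  len=0.8420

Chained into 2 loop(s):
  loop 1: 16 segments, perimeter = 7.8427
  loop 2: 16 segments, perimeter = 14.6078
Total perimeter = 22.451


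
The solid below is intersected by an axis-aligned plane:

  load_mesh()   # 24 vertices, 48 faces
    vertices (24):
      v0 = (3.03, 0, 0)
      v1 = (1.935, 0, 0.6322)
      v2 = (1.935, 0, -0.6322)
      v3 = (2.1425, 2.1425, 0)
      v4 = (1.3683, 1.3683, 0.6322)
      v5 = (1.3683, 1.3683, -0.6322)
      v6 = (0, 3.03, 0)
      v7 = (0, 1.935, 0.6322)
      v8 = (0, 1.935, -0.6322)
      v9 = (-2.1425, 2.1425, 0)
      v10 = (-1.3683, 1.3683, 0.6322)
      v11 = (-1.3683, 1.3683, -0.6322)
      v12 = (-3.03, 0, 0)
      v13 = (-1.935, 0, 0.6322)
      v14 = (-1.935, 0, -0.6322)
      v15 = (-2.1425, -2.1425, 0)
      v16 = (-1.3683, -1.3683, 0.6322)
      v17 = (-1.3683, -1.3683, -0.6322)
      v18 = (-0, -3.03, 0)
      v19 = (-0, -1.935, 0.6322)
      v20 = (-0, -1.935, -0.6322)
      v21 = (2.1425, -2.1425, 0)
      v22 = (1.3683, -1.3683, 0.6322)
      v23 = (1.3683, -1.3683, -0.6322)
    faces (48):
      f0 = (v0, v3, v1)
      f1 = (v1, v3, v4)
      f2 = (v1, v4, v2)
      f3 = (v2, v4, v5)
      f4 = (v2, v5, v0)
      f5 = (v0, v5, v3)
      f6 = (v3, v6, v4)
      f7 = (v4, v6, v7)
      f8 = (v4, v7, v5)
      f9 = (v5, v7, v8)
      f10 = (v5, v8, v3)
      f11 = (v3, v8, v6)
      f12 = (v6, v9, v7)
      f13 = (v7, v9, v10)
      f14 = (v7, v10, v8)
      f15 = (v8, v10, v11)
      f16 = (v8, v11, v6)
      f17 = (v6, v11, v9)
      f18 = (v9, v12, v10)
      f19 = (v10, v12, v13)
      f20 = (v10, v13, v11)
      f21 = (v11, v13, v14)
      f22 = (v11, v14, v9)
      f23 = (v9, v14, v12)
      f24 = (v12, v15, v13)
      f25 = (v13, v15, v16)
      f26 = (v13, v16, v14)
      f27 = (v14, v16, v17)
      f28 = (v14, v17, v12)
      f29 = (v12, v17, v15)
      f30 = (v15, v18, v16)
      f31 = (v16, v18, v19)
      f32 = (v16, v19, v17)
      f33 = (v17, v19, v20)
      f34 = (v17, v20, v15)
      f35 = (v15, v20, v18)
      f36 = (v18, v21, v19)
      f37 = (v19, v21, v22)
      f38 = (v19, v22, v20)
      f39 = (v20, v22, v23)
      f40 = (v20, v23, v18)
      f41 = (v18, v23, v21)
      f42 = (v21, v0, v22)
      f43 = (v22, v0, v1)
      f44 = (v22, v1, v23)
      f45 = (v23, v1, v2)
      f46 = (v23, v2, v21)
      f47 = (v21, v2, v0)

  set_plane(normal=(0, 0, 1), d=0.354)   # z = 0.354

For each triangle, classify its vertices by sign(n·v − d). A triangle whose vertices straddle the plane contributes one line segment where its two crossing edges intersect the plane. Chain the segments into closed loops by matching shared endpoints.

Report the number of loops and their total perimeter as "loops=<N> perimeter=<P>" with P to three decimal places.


loops=2 perimeter=26.646

Straddling triangles (32 of 48):
  (v0,v3,v1) [--+] → (2.02631, 0.942808, 0.354)–(2.41686, 0, 0.354)  len=1.0205
  (v1,v3,v4) [+-+] → (2.02631, 0.942808, 0.354)–(1.70899, 1.70899, 0.354)  len=0.8293
  (v1,v4,v2) [++-] → (1.49299, 1.06724, 0.354)–(1.935, 0, 0.354)  len=1.1552
  (v2,v4,v5) [-+-] → (1.49299, 1.06724, 0.354)–(1.3683, 1.3683, 0.354)  len=0.3259
  (v3,v6,v4) [--+] → (0.766179, 2.09953, 0.354)–(1.70899, 1.70899, 0.354)  len=1.0205
  (v4,v6,v7) [+-+] → (0.766179, 2.09953, 0.354)–(0, 2.41686, 0.354)  len=0.8293
  (v4,v7,v5) [++-] → (0.301061, 1.81031, 0.354)–(1.3683, 1.3683, 0.354)  len=1.1552
  (v5,v7,v8) [-+-] → (0.301061, 1.81031, 0.354)–(0, 1.935, 0.354)  len=0.3259
  (v6,v9,v7) [--+] → (-0.942808, 2.02631, 0.354)–(0, 2.41686, 0.354)  len=1.0205
  (v7,v9,v10) [+-+] → (-0.942808, 2.02631, 0.354)–(-1.70899, 1.70899, 0.354)  len=0.8293
  (v7,v10,v8) [++-] → (-1.06724, 1.49299, 0.354)–(0, 1.935, 0.354)  len=1.1552
  (v8,v10,v11) [-+-] → (-1.06724, 1.49299, 0.354)–(-1.3683, 1.3683, 0.354)  len=0.3259
  (v9,v12,v10) [--+] → (-2.09953, 0.766179, 0.354)–(-1.70899, 1.70899, 0.354)  len=1.0205
  (v10,v12,v13) [+-+] → (-2.09953, 0.766179, 0.354)–(-2.41686, 0, 0.354)  len=0.8293
  (v10,v13,v11) [++-] → (-1.81031, 0.301061, 0.354)–(-1.3683, 1.3683, 0.354)  len=1.1552
  (v11,v13,v14) [-+-] → (-1.81031, 0.301061, 0.354)–(-1.935, 0, 0.354)  len=0.3259
  (v12,v15,v13) [--+] → (-2.02631, -0.942808, 0.354)–(-2.41686, 0, 0.354)  len=1.0205
  (v13,v15,v16) [+-+] → (-2.02631, -0.942808, 0.354)–(-1.70899, -1.70899, 0.354)  len=0.8293
  (v13,v16,v14) [++-] → (-1.49299, -1.06724, 0.354)–(-1.935, 0, 0.354)  len=1.1552
  (v14,v16,v17) [-+-] → (-1.49299, -1.06724, 0.354)–(-1.3683, -1.3683, 0.354)  len=0.3259
  (v15,v18,v16) [--+] → (-0.766179, -2.09953, 0.354)–(-1.70899, -1.70899, 0.354)  len=1.0205
  (v16,v18,v19) [+-+] → (-0.766179, -2.09953, 0.354)–(0, -2.41686, 0.354)  len=0.8293
  (v16,v19,v17) [++-] → (-0.301061, -1.81031, 0.354)–(-1.3683, -1.3683, 0.354)  len=1.1552
  (v17,v19,v20) [-+-] → (-0.301061, -1.81031, 0.354)–(0, -1.935, 0.354)  len=0.3259
  (v18,v21,v19) [--+] → (0.942808, -2.02631, 0.354)–(0, -2.41686, 0.354)  len=1.0205
  (v19,v21,v22) [+-+] → (0.942808, -2.02631, 0.354)–(1.70899, -1.70899, 0.354)  len=0.8293
  (v19,v22,v20) [++-] → (1.06724, -1.49299, 0.354)–(0, -1.935, 0.354)  len=1.1552
  (v20,v22,v23) [-+-] → (1.06724, -1.49299, 0.354)–(1.3683, -1.3683, 0.354)  len=0.3259
  (v21,v0,v22) [--+] → (2.09953, -0.766179, 0.354)–(1.70899, -1.70899, 0.354)  len=1.0205
  (v22,v0,v1) [+-+] → (2.09953, -0.766179, 0.354)–(2.41686, 0, 0.354)  len=0.8293
  (v22,v1,v23) [++-] → (1.81031, -0.301061, 0.354)–(1.3683, -1.3683, 0.354)  len=1.1552
  (v23,v1,v2) [-+-] → (1.81031, -0.301061, 0.354)–(1.935, 0, 0.354)  len=0.3259

Chained into 2 loop(s):
  loop 1: 16 segments, perimeter = 14.7983
  loop 2: 16 segments, perimeter = 11.8481
Total perimeter = 26.646


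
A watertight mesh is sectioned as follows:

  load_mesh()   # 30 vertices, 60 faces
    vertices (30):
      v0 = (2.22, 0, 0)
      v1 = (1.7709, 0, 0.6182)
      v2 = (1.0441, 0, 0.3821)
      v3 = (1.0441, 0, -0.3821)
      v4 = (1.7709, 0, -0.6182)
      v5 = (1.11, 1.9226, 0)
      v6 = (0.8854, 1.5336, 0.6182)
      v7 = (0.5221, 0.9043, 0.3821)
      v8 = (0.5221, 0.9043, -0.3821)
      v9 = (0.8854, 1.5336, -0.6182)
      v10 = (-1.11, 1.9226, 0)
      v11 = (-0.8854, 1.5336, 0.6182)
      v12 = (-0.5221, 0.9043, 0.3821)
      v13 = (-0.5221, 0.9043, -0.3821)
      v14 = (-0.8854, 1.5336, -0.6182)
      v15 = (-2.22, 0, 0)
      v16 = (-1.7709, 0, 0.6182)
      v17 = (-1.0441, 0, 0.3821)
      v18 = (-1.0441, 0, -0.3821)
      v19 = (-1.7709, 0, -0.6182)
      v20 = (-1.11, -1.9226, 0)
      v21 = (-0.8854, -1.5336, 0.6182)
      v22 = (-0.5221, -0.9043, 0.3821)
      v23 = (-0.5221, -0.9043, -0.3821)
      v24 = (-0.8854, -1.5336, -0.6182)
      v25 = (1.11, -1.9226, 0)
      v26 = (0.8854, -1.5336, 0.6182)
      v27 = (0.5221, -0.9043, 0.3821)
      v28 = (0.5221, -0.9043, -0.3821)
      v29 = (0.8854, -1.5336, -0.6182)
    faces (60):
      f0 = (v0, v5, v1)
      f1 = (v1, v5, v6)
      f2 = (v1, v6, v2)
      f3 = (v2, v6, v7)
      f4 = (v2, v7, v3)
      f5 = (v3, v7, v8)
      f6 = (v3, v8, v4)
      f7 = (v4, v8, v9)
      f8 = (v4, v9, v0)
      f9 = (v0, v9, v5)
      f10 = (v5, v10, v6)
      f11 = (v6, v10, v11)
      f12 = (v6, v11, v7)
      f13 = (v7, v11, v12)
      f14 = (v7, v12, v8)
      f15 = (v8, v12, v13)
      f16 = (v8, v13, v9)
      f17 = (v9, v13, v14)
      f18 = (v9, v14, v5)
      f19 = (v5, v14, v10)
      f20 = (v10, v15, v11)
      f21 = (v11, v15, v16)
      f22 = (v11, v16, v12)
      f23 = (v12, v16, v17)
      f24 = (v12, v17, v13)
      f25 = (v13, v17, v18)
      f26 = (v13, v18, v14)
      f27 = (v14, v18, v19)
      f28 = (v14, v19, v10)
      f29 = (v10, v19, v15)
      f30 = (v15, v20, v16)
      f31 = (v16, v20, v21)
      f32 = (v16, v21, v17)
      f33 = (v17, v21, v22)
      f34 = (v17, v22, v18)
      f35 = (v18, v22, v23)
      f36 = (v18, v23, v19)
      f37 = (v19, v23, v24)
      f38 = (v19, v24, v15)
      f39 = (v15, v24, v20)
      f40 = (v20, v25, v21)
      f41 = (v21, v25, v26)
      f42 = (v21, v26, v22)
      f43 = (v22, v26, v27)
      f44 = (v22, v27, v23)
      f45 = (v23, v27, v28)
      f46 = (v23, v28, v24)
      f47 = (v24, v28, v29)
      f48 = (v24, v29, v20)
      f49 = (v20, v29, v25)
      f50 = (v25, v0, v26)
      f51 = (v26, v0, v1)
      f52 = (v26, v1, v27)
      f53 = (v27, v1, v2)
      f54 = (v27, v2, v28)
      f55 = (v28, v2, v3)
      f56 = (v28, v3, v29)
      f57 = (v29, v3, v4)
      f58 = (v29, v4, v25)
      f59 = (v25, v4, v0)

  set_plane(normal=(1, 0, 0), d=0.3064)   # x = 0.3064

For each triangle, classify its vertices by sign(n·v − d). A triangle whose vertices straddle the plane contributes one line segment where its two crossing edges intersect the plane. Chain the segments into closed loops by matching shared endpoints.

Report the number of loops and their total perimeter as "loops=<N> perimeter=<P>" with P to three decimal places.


loops=2 perimeter=7.139

Straddling triangles (20 of 60):
  (v5,v10,v6) [+-+] → (0.3064, 1.9226, 0)–(0.3064, 1.64648, 0.438819)  len=0.5185
  (v6,v10,v11) [+--] → (0.3064, 1.64648, 0.438819)–(0.3064, 1.5336, 0.6182)  len=0.2119
  (v6,v11,v7) [+-+] → (0.3064, 1.5336, 0.6182)–(0.3064, 1.00074, 0.418282)  len=0.5691
  (v7,v11,v12) [+--] → (0.3064, 1.00074, 0.418282)–(0.3064, 0.9043, 0.3821)  len=0.1030
  (v7,v12,v8) [+-+] → (0.3064, 0.9043, 0.3821)–(0.3064, 0.9043, -0.224239)  len=0.6063
  (v8,v12,v13) [+--] → (0.3064, 0.9043, -0.224239)–(0.3064, 0.9043, -0.3821)  len=0.1579
  (v8,v13,v9) [+-+] → (0.3064, 0.9043, -0.3821)–(0.3064, 1.27473, -0.521076)  len=0.3956
  (v9,v13,v14) [+--] → (0.3064, 1.27473, -0.521076)–(0.3064, 1.5336, -0.6182)  len=0.2765
  (v9,v14,v5) [+-+] → (0.3064, 1.5336, -0.6182)–(0.3064, 1.76594, -0.248965)  len=0.4363
  (v5,v14,v10) [+--] → (0.3064, 1.76594, -0.248965)–(0.3064, 1.9226, 0)  len=0.2942
  (v20,v25,v21) [-+-] → (0.3064, -1.9226, 0)–(0.3064, -1.76594, 0.248965)  len=0.2942
  (v21,v25,v26) [-++] → (0.3064, -1.76594, 0.248965)–(0.3064, -1.5336, 0.6182)  len=0.4363
  (v21,v26,v22) [-+-] → (0.3064, -1.5336, 0.6182)–(0.3064, -1.27473, 0.521076)  len=0.2765
  (v22,v26,v27) [-++] → (0.3064, -1.27473, 0.521076)–(0.3064, -0.9043, 0.3821)  len=0.3956
  (v22,v27,v23) [-+-] → (0.3064, -0.9043, 0.3821)–(0.3064, -0.9043, 0.224239)  len=0.1579
  (v23,v27,v28) [-++] → (0.3064, -0.9043, 0.224239)–(0.3064, -0.9043, -0.3821)  len=0.6063
  (v23,v28,v24) [-+-] → (0.3064, -0.9043, -0.3821)–(0.3064, -1.00074, -0.418282)  len=0.1030
  (v24,v28,v29) [-++] → (0.3064, -1.00074, -0.418282)–(0.3064, -1.5336, -0.6182)  len=0.5691
  (v24,v29,v20) [-+-] → (0.3064, -1.5336, -0.6182)–(0.3064, -1.64648, -0.438819)  len=0.2119
  (v20,v29,v25) [-++] → (0.3064, -1.64648, -0.438819)–(0.3064, -1.9226, 0)  len=0.5185

Chained into 2 loop(s):
  loop 1: 10 segments, perimeter = 3.5693
  loop 2: 10 segments, perimeter = 3.5693
Total perimeter = 7.139


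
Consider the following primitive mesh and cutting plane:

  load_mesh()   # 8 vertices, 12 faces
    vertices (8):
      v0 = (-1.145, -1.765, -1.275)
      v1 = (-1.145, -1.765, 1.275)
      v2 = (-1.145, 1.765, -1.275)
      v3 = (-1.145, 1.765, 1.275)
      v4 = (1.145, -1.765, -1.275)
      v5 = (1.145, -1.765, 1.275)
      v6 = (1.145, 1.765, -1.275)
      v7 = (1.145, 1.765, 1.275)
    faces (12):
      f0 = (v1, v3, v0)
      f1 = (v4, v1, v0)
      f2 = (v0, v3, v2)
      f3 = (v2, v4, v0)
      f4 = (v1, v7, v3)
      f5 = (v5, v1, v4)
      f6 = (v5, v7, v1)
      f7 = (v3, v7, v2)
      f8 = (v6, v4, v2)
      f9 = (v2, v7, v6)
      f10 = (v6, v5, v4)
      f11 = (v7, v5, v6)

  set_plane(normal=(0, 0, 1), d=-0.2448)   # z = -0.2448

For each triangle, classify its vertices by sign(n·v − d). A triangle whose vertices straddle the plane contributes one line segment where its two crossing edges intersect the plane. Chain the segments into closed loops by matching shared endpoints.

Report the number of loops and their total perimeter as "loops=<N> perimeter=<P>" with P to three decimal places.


loops=1 perimeter=11.640

Straddling triangles (8 of 12):
  (v1,v3,v0) [++-] → (-1.145, -0.33888, -0.2448)–(-1.145, -1.765, -0.2448)  len=1.4261
  (v4,v1,v0) [-+-] → (0.21984, -1.765, -0.2448)–(-1.145, -1.765, -0.2448)  len=1.3648
  (v0,v3,v2) [-+-] → (-1.145, -0.33888, -0.2448)–(-1.145, 1.765, -0.2448)  len=2.1039
  (v5,v1,v4) [++-] → (0.21984, -1.765, -0.2448)–(1.145, -1.765, -0.2448)  len=0.9252
  (v3,v7,v2) [++-] → (-0.21984, 1.765, -0.2448)–(-1.145, 1.765, -0.2448)  len=0.9252
  (v2,v7,v6) [-+-] → (-0.21984, 1.765, -0.2448)–(1.145, 1.765, -0.2448)  len=1.3648
  (v6,v5,v4) [-+-] → (1.145, 0.33888, -0.2448)–(1.145, -1.765, -0.2448)  len=2.1039
  (v7,v5,v6) [++-] → (1.145, 0.33888, -0.2448)–(1.145, 1.765, -0.2448)  len=1.4261

Chained into 1 loop(s):
  loop 1: 8 segments, perimeter = 11.6400
Total perimeter = 11.640


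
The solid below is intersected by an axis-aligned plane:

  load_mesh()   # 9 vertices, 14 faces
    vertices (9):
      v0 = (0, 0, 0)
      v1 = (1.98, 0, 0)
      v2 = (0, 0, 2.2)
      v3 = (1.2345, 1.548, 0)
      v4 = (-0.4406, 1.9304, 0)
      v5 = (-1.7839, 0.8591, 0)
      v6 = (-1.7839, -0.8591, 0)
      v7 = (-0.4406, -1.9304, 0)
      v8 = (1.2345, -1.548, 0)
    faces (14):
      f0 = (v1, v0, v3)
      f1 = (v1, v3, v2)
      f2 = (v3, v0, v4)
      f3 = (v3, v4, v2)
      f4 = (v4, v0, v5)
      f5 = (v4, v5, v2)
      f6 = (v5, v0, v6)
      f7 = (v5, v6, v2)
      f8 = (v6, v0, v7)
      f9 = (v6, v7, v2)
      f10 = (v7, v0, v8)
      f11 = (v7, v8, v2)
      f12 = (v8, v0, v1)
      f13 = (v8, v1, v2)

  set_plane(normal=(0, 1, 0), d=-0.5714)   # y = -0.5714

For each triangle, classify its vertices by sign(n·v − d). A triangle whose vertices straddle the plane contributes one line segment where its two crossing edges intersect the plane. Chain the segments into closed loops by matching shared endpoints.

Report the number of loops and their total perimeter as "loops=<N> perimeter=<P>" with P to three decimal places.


Straddling triangles (8 of 14):
  (v5,v0,v6) [++-] → (-1.1865, -0.5714, 0)–(-1.7839, -0.5714, 0)  len=0.5974
  (v5,v6,v2) [+-+] → (-1.7839, -0.5714, 0)–(-1.1865, -0.5714, 0.736748)  len=0.9485
  (v6,v0,v7) [-+-] → (-1.1865, -0.5714, 0)–(-0.130418, -0.5714, 0)  len=1.0561
  (v6,v7,v2) [--+] → (-0.130418, -0.5714, 1.5488)–(-1.1865, -0.5714, 0.736748)  len=1.3322
  (v7,v0,v8) [-+-] → (-0.130418, -0.5714, 0)–(0.45568, -0.5714, 0)  len=0.5861
  (v7,v8,v2) [--+] → (0.45568, -0.5714, 1.38793)–(-0.130418, -0.5714, 1.5488)  len=0.6078
  (v8,v0,v1) [-++] → (0.45568, -0.5714, 0)–(1.70482, -0.5714, 0)  len=1.2491
  (v8,v1,v2) [-++] → (1.70482, -0.5714, 0)–(0.45568, -0.5714, 1.38793)  len=1.8673

Chained into 1 loop(s):
  loop 1: 8 segments, perimeter = 8.2445
Total perimeter = 8.244

loops=1 perimeter=8.244


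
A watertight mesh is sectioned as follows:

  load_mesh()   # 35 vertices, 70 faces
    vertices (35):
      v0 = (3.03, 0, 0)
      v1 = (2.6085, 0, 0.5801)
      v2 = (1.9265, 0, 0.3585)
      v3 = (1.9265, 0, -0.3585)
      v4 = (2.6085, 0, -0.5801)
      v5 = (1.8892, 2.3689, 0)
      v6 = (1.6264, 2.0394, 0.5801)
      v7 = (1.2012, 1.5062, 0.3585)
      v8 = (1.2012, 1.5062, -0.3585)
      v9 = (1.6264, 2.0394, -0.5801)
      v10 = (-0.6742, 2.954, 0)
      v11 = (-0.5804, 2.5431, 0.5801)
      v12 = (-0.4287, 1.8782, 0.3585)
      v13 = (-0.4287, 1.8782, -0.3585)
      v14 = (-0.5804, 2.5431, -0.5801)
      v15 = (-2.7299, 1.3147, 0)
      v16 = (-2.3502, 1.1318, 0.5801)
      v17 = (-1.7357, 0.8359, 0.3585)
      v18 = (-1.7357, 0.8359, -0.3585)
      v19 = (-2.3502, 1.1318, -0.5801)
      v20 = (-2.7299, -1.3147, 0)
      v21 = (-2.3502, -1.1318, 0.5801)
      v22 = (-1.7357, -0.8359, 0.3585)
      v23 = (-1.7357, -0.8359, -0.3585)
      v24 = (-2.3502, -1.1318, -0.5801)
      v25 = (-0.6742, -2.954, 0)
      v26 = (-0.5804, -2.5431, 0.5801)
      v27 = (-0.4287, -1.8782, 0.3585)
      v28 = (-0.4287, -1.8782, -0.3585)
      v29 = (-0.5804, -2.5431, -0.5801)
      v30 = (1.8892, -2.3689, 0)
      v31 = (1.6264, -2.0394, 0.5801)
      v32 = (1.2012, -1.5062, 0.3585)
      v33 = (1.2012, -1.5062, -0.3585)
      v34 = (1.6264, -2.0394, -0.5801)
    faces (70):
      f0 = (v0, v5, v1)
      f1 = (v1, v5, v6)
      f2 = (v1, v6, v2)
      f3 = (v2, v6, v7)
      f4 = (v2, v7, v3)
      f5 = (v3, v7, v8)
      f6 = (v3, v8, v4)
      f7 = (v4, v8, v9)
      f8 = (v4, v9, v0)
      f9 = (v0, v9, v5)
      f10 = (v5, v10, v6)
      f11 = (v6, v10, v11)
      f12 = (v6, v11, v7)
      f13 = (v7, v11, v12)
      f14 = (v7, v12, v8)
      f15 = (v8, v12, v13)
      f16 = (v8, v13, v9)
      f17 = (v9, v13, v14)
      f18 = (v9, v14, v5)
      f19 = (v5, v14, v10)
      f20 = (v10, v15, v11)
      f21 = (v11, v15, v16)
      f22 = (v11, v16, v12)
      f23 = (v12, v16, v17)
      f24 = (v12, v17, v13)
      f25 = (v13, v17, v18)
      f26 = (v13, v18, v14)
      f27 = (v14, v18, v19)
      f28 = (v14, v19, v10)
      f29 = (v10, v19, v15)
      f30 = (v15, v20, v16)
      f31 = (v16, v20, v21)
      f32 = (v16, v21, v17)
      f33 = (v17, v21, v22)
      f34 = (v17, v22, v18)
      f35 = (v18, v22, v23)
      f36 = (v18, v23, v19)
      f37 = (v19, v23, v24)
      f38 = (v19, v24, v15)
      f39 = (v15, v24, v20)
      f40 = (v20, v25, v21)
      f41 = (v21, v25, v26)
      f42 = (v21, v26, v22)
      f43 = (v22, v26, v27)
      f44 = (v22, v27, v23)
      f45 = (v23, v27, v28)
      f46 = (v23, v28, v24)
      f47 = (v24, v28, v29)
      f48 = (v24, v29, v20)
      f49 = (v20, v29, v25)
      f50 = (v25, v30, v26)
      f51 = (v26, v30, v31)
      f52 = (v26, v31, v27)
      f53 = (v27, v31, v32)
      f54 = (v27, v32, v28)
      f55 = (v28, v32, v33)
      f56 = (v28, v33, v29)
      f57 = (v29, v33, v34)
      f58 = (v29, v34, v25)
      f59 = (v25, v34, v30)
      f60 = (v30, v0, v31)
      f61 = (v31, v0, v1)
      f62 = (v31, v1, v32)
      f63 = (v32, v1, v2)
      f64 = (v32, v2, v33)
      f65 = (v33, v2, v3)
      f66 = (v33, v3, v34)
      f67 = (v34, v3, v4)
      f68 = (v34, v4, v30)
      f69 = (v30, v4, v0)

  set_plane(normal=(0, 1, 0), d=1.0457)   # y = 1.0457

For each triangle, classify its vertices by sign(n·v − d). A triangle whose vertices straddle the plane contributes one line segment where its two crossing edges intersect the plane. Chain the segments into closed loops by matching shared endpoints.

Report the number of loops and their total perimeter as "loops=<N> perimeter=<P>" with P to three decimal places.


loops=2 perimeter=7.501

Straddling triangles (22 of 70):
  (v0,v5,v1) [-+-] → (2.52642, 1.0457, 0)–(2.29098, 1.0457, 0.324027)  len=0.4005
  (v1,v5,v6) [-++] → (2.29098, 1.0457, 0.324027)–(2.10493, 1.0457, 0.5801)  len=0.3165
  (v1,v6,v2) [-+-] → (2.10493, 1.0457, 0.5801)–(1.77262, 1.0457, 0.472125)  len=0.3494
  (v2,v6,v7) [-++] → (1.77262, 1.0457, 0.472125)–(1.42295, 1.0457, 0.3585)  len=0.3677
  (v2,v7,v3) [-+-] → (1.42295, 1.0457, 0.3585)–(1.42295, 1.0457, 0.139287)  len=0.2192
  (v3,v7,v8) [-++] → (1.42295, 1.0457, 0.139287)–(1.42295, 1.0457, -0.3585)  len=0.4978
  (v3,v8,v4) [-+-] → (1.42295, 1.0457, -0.3585)–(1.63146, 1.0457, -0.426251)  len=0.2192
  (v4,v8,v9) [-++] → (1.63146, 1.0457, -0.426251)–(2.10493, 1.0457, -0.5801)  len=0.4978
  (v4,v9,v0) [-+-] → (2.10493, 1.0457, -0.5801)–(2.31031, 1.0457, -0.297446)  len=0.3494
  (v0,v9,v5) [-++] → (2.31031, 1.0457, -0.297446)–(2.52642, 1.0457, 0)  len=0.3677
  (v12,v16,v17) [++-] → (-2.17139, 1.0457, 0.51562)–(-1.47262, 1.0457, 0.3585)  len=0.7162
  (v12,v17,v13) [+-+] → (-1.47262, 1.0457, 0.3585)–(-1.47262, 1.0457, 0.214178)  len=0.1443
  (v13,v17,v18) [+--] → (-1.47262, 1.0457, 0.214178)–(-1.47262, 1.0457, -0.3585)  len=0.5727
  (v13,v18,v14) [+-+] → (-1.47262, 1.0457, -0.3585)–(-1.59372, 1.0457, -0.385733)  len=0.1241
  (v14,v18,v19) [+-+] → (-1.59372, 1.0457, -0.385733)–(-2.17139, 1.0457, -0.51562)  len=0.5921
  (v15,v20,v16) [+-+] → (-2.7299, 1.0457, 0)–(-2.36356, 1.0457, 0.559684)  len=0.6689
  (v16,v20,v21) [+--] → (-2.36356, 1.0457, 0.559684)–(-2.3502, 1.0457, 0.5801)  len=0.0244
  (v16,v21,v17) [+--] → (-2.3502, 1.0457, 0.5801)–(-2.17139, 1.0457, 0.51562)  len=0.1901
  (v18,v23,v19) [--+] → (-2.32331, 1.0457, -0.570404)–(-2.17139, 1.0457, -0.51562)  len=0.1615
  (v19,v23,v24) [+--] → (-2.32331, 1.0457, -0.570404)–(-2.3502, 1.0457, -0.5801)  len=0.0286
  (v19,v24,v15) [+-+] → (-2.3502, 1.0457, -0.5801)–(-2.68815, 1.0457, -0.0637837)  len=0.6171
  (v15,v24,v20) [+--] → (-2.68815, 1.0457, -0.0637837)–(-2.7299, 1.0457, 0)  len=0.0762

Chained into 2 loop(s):
  loop 1: 10 segments, perimeter = 3.5853
  loop 2: 12 segments, perimeter = 3.9162
Total perimeter = 7.501


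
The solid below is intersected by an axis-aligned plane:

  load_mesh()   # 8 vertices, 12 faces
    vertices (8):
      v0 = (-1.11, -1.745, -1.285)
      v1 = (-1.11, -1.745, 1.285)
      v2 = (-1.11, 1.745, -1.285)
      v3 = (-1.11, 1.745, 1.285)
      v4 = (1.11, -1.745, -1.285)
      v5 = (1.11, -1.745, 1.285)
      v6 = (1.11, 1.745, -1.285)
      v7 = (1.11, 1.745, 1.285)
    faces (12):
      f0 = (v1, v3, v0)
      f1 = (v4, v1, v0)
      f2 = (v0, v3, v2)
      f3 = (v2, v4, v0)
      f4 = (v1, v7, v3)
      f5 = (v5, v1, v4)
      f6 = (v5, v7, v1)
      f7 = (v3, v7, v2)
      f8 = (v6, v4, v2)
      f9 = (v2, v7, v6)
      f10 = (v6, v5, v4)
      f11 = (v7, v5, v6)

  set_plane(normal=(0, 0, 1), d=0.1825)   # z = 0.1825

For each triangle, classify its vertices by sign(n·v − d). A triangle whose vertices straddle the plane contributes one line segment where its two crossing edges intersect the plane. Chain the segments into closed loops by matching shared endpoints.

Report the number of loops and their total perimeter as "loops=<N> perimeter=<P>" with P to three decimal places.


loops=1 perimeter=11.420

Straddling triangles (8 of 12):
  (v1,v3,v0) [++-] → (-1.11, 0.247831, 0.1825)–(-1.11, -1.745, 0.1825)  len=1.9928
  (v4,v1,v0) [-+-] → (-0.157646, -1.745, 0.1825)–(-1.11, -1.745, 0.1825)  len=0.9524
  (v0,v3,v2) [-+-] → (-1.11, 0.247831, 0.1825)–(-1.11, 1.745, 0.1825)  len=1.4972
  (v5,v1,v4) [++-] → (-0.157646, -1.745, 0.1825)–(1.11, -1.745, 0.1825)  len=1.2676
  (v3,v7,v2) [++-] → (0.157646, 1.745, 0.1825)–(-1.11, 1.745, 0.1825)  len=1.2676
  (v2,v7,v6) [-+-] → (0.157646, 1.745, 0.1825)–(1.11, 1.745, 0.1825)  len=0.9524
  (v6,v5,v4) [-+-] → (1.11, -0.247831, 0.1825)–(1.11, -1.745, 0.1825)  len=1.4972
  (v7,v5,v6) [++-] → (1.11, -0.247831, 0.1825)–(1.11, 1.745, 0.1825)  len=1.9928

Chained into 1 loop(s):
  loop 1: 8 segments, perimeter = 11.4200
Total perimeter = 11.420


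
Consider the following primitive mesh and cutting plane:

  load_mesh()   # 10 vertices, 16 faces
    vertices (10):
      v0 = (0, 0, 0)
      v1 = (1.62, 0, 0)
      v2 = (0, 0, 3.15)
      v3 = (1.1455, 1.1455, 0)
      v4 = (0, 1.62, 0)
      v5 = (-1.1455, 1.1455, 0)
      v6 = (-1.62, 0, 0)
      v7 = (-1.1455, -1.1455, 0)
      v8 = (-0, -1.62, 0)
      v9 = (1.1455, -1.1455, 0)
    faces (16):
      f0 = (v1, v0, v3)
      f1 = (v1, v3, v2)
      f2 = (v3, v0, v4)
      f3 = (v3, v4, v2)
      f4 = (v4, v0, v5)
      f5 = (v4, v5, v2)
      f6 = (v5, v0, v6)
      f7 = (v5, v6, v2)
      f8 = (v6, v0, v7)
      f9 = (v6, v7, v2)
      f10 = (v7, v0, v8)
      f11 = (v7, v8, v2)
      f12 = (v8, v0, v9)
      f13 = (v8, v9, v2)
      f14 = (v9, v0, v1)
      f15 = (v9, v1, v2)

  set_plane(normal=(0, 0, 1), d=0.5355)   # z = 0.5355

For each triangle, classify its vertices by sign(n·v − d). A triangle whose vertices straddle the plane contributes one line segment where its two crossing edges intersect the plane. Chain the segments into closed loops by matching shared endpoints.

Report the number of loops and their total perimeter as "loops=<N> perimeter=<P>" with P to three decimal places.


Straddling triangles (8 of 16):
  (v1,v3,v2) [--+] → (0.950765, 0.950765, 0.5355)–(1.3446, 0, 0.5355)  len=1.0291
  (v3,v4,v2) [--+] → (0, 1.3446, 0.5355)–(0.950765, 0.950765, 0.5355)  len=1.0291
  (v4,v5,v2) [--+] → (-0.950765, 0.950765, 0.5355)–(0, 1.3446, 0.5355)  len=1.0291
  (v5,v6,v2) [--+] → (-1.3446, 0, 0.5355)–(-0.950765, 0.950765, 0.5355)  len=1.0291
  (v6,v7,v2) [--+] → (-0.950765, -0.950765, 0.5355)–(-1.3446, 0, 0.5355)  len=1.0291
  (v7,v8,v2) [--+] → (0, -1.3446, 0.5355)–(-0.950765, -0.950765, 0.5355)  len=1.0291
  (v8,v9,v2) [--+] → (0.950765, -0.950765, 0.5355)–(0, -1.3446, 0.5355)  len=1.0291
  (v9,v1,v2) [--+] → (1.3446, 0, 0.5355)–(0.950765, -0.950765, 0.5355)  len=1.0291

Chained into 1 loop(s):
  loop 1: 8 segments, perimeter = 8.2329
Total perimeter = 8.233

loops=1 perimeter=8.233


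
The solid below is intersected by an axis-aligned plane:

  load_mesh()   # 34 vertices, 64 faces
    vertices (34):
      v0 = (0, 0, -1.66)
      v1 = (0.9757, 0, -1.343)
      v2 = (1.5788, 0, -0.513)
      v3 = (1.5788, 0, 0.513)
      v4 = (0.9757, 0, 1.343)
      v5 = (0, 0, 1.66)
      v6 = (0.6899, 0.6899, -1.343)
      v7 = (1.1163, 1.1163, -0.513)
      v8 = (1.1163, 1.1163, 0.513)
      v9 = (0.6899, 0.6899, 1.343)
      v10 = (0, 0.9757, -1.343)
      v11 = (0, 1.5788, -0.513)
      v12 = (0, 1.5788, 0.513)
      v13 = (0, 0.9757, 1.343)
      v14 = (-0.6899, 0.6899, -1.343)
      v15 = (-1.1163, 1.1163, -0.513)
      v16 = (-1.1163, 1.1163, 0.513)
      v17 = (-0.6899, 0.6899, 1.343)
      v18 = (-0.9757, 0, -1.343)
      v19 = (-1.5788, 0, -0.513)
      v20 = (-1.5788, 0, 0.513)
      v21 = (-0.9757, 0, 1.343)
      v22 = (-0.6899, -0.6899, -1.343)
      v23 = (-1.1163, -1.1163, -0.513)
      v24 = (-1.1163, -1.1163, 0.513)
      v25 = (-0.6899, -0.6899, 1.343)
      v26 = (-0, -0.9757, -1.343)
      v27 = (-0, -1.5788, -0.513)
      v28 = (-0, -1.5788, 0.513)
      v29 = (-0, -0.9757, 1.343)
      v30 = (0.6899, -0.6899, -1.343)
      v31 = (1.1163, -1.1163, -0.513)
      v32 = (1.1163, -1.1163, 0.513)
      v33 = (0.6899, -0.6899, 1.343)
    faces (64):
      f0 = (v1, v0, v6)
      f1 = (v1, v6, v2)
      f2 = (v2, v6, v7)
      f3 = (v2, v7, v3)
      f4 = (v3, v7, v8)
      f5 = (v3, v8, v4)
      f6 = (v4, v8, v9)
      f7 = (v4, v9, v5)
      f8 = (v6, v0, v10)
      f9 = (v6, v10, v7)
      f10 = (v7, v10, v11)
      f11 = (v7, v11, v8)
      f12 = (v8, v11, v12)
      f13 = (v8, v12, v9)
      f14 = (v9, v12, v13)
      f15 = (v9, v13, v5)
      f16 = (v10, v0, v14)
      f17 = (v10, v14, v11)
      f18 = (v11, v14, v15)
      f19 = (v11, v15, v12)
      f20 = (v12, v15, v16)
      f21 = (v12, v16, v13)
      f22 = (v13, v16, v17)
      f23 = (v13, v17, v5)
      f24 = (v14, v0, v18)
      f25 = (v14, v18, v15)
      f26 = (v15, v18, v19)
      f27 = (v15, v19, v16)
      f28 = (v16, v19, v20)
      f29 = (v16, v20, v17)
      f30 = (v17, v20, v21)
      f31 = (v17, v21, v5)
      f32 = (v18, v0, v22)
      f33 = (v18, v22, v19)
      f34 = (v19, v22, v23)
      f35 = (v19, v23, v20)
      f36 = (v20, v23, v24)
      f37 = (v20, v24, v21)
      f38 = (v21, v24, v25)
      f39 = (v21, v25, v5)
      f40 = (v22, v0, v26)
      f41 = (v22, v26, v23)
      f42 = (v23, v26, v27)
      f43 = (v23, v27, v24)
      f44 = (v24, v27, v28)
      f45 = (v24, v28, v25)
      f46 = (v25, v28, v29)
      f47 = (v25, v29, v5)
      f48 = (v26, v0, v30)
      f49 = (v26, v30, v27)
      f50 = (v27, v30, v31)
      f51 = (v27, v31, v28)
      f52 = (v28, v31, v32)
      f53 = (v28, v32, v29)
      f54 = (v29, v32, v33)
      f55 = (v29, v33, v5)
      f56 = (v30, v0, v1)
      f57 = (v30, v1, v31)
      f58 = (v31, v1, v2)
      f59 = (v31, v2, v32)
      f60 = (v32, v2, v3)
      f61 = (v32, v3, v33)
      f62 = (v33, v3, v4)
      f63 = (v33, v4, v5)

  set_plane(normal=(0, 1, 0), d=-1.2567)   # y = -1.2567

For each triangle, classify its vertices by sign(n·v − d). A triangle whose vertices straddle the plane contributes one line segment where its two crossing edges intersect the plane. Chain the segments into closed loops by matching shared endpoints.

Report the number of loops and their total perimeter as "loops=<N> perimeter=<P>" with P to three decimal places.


loops=1 perimeter=5.632

Straddling triangles (10 of 64):
  (v23,v26,v27) [++-] → (0, -1.2567, -0.956281)–(-0.777428, -1.2567, -0.513)  len=0.8949
  (v23,v27,v24) [+-+] → (-0.777428, -1.2567, -0.513)–(-0.777428, -1.2567, 0.20154)  len=0.7145
  (v24,v27,v28) [+--] → (-0.777428, -1.2567, 0.20154)–(-0.777428, -1.2567, 0.513)  len=0.3115
  (v24,v28,v25) [+-+] → (-0.777428, -1.2567, 0.513)–(-0.249991, -1.2567, 0.813757)  len=0.6072
  (v25,v28,v29) [+-+] → (-0.249991, -1.2567, 0.813757)–(0, -1.2567, 0.956281)  len=0.2878
  (v26,v30,v27) [++-] → (0.249991, -1.2567, -0.813757)–(0, -1.2567, -0.956281)  len=0.2878
  (v27,v30,v31) [-++] → (0.249991, -1.2567, -0.813757)–(0.777428, -1.2567, -0.513)  len=0.6072
  (v27,v31,v28) [-+-] → (0.777428, -1.2567, -0.513)–(0.777428, -1.2567, -0.20154)  len=0.3115
  (v28,v31,v32) [-++] → (0.777428, -1.2567, -0.20154)–(0.777428, -1.2567, 0.513)  len=0.7145
  (v28,v32,v29) [-++] → (0.777428, -1.2567, 0.513)–(0, -1.2567, 0.956281)  len=0.8949

Chained into 1 loop(s):
  loop 1: 10 segments, perimeter = 5.6317
Total perimeter = 5.632
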